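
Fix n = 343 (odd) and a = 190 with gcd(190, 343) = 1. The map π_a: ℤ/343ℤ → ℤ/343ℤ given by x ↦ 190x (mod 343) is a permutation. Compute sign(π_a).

Orbit of 190 under x↦190x: [190, 85, 29, 22, 64, 155, 295]… (length divides ord_343(190)).
The orbit structure of x ↦ 190x mod 343: 19 orbits of sizes [49, 49, 49, 49, 49, 49, 7, 7, 7, 7, 7, 7, 1, 1, 1, 1, 1, 1, 1].
sign(π) = (−1)^{n − #cycles} = (−1)^{343−19} = (−1)^324 = +1.

+1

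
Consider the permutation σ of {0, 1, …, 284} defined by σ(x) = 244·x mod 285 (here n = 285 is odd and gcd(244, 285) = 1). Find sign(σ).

+1

Start at x=229: 229 → 16 → 199 → 106 → 214 → 61 → 64 → … (one orbit).
Decompose π into cycles: lengths [18, 18, 18, 18, 18, 18, 18, 18, 18, 18, 18, 18, 9, 9, 9, 9, 9, 9, 2, 2, 2, 2, 2, 2, 1, 1, 1] (27 cycles, including the fixed point 0).
285 − 27 = 258 transpositions; sign(π) = (−1)^258 = +1.
Zolotarev: (244|285) = +1, matching the cycle-count sign.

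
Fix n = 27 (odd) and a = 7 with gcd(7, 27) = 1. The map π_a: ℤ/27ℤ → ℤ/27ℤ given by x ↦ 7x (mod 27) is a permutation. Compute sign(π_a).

+1

Orbit of 25 under x↦7x: [25, 13, 10, 16, 4, 1, 7]… (length divides ord_27(7)).
The orbit structure of x ↦ 7x mod 27: 7 orbits of sizes [9, 9, 3, 3, 1, 1, 1].
7 cycles on 27: each ℓ→(−1)^(ℓ−1), product (−1)^20 = +1.
(7|27)_J = +1 (Zolotarev's lemma cross-check).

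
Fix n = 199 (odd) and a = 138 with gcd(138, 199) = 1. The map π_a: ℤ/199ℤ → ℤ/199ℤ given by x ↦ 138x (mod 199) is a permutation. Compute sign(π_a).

-1

Trace 121: π^k(121) = [121, 181, 103, 85, 188, 74, 63] for k=0..6.
Cycle lengths of π_138 on ℤ/199ℤ: [22, 22, 22, 22, 22, 22, 22, 22, 22, 1]; 10 cycles in total.
Σ(ℓ_i−1) = 199−10 = 189; sign = (−1)^189 = -1.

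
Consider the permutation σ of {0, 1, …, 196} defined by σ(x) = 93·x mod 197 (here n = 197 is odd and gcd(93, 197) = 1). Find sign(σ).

+1

Orbit of 196 under x↦93x: [196, 104, 19, 191, 33, 114, 161]… (length divides ord_197(93)).
Cycle type of π: 14×14 + 1; total 15 cycles.
sign(π) = (−1)^{n − #cycles} = (−1)^{197−15} = (−1)^182 = +1.
The Jacobi symbol (93|197) = +1 (Zolotarev) agrees.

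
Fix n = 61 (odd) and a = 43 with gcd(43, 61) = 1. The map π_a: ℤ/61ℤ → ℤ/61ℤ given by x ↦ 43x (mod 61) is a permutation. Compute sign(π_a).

-1

Trace 59: π^k(59) = [59, 36, 23, 13, 10, 3, 7] for k=0..6.
π_43 has 2 disjoint cycles with lengths [60, 1] on {0,…,60}.
Σ(ℓ_i−1) = 61−2 = 59; sign = (−1)^59 = -1.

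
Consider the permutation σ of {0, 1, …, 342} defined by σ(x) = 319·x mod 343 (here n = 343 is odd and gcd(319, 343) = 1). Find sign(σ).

Start at x=74: 74 → 282 → 92 → 193 → 170 → 36 → 165 → … (one orbit).
Cycle lengths of π_319 on ℤ/343ℤ: [147, 147, 21, 21, 3, 3, 1]; 7 cycles in total.
With 7 cycles on 343 points, sign = (−1)^{343−7} = +1.
Via Zolotarev, sign(π_{319}) = (319|343) = +1.

+1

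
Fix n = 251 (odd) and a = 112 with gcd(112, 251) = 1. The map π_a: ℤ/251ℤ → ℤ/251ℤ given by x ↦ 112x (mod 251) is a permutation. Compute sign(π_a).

+1

Start at x=161: 161 → 211 → 38 → 240 → 23 → 66 → 113 → … (one orbit).
Cycle lengths of π_112 on ℤ/251ℤ: [125, 125, 1]; 3 cycles in total.
3 cycles on 251: each ℓ→(−1)^(ℓ−1), product (−1)^248 = +1.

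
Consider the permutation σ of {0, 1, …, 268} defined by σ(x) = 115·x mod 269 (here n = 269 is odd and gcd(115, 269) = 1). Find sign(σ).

Trace 38: π^k(38) = [38, 66, 58, 214, 131, 1, 115] for k=0..6.
5 cycles of lengths [67, 67, 67, 67, 1].
5 cycles on 269: each ℓ→(−1)^(ℓ−1), product (−1)^264 = +1.

+1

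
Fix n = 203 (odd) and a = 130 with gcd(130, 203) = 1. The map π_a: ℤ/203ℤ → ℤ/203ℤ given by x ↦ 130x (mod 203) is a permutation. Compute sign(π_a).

Trace 198: π^k(198) = [198, 162, 151, 142, 190, 137, 149] for k=0..6.
6 cycles of lengths [84, 84, 28, 3, 3, 1].
sign(π) = (−1)^{n − #cycles} = (−1)^{203−6} = (−1)^197 = -1.

-1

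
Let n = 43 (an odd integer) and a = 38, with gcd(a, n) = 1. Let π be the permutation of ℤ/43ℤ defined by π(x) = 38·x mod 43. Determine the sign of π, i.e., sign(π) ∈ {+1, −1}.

Start at x=9: 9 → 41 → 10 → 36 → 35 → 40 → 15 → … (one orbit).
3 cycles of lengths [21, 21, 1].
sign(π) = (−1)^{n − #cycles} = (−1)^{43−3} = (−1)^40 = +1.

+1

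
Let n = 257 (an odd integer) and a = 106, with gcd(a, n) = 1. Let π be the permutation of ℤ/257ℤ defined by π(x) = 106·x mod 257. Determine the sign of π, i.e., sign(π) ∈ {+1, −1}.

Trace 185: π^k(185) = [185, 78, 44, 38, 173, 91, 137] for k=0..6.
Cycle type of π: 256 + 1; total 2 cycles.
Σ(ℓ_i−1) = 257−2 = 255; sign = (−1)^255 = -1.
(106|257)_J = -1 (Zolotarev's lemma cross-check).

-1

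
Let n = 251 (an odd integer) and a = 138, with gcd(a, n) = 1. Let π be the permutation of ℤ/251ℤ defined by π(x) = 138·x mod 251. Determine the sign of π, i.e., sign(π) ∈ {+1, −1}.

-1

Start at x=138: 138 → 219 → 102 → 20 → 250 → 113 → 32 → … (one orbit).
Cycle lengths of π_138 on ℤ/251ℤ: [10, 10, 10, 10, 10, 10, 10, 10, 10, 10, 10, 10, 10, 10, 10, 10, 10, 10, 10, 10, 10, 10, 10, 10, 10, 1]; 26 cycles in total.
n − c = 251 − 26 = 225; sign = (−1)^225 = -1.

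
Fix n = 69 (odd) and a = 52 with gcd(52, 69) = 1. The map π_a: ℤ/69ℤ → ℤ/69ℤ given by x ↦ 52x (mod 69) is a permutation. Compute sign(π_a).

Start at x=25: 25 → 58 → 49 → 64 → 16 → 4 → 1 → … (one orbit).
π_52 has 9 disjoint cycles with lengths [11, 11, 11, 11, 11, 11, 1, 1, 1] on {0,…,68}.
Σ(ℓ_i−1) = 69−9 = 60; sign = (−1)^60 = +1.

+1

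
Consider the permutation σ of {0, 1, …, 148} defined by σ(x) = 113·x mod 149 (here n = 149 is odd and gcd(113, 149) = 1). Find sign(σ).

Orbit of 96 under x↦113x: [96, 120, 1, 113, 104, 130, 88]… (length divides ord_149(113)).
The orbit structure of x ↦ 113x mod 149: 3 orbits of sizes [74, 74, 1].
With 3 cycles on 149 points, sign = (−1)^{149−3} = +1.

+1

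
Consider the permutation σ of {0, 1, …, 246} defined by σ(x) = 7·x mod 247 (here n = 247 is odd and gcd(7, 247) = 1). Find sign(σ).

-1

Start at x=7: 7 → 49 → 96 → 178 → 11 → 77 → 45 → … (one orbit).
Decompose π into cycles: lengths [12, 12, 12, 12, 12, 12, 12, 12, 12, 12, 12, 12, 12, 12, 12, 12, 12, 12, 12, 3, 3, 3, 3, 3, 3, 1] (26 cycles, including the fixed point 0).
With 26 cycles on 247 points, sign = (−1)^{247−26} = -1.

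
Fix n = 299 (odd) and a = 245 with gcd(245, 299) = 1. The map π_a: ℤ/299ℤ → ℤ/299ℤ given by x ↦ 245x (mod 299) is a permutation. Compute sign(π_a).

+1

Start at x=136: 136 → 131 → 102 → 173 → 226 → 55 → 20 → … (one orbit).
5 cycles of lengths [132, 132, 22, 12, 1].
5 cycles on 299: each ℓ→(−1)^(ℓ−1), product (−1)^294 = +1.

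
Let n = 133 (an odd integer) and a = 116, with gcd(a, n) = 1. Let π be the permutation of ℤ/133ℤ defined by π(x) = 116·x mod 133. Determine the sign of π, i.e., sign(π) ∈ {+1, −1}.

Orbit of 109 under x↦116x: [109, 9, 113, 74, 72, 106, 60]… (length divides ord_133(116)).
Decompose π into cycles: lengths [18, 18, 18, 18, 18, 18, 18, 3, 3, 1] (10 cycles, including the fixed point 0).
With 10 cycles on 133 points, sign = (−1)^{133−10} = -1.
Check: (116/133) = -1 by Zolotarev.

-1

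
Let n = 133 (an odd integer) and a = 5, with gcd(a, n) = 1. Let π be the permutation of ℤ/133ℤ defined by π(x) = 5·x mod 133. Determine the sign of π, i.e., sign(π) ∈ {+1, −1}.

-1

Orbit of 64 under x↦5x: [64, 54, 4, 20, 100, 101, 106]… (length divides ord_133(5)).
10 cycles of lengths [18, 18, 18, 18, 18, 18, 9, 9, 6, 1].
133 − 10 = 123 transpositions; sign(π) = (−1)^123 = -1.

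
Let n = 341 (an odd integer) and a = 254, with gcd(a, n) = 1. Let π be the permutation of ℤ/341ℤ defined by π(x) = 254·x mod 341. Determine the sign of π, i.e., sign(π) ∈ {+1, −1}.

Trace 67: π^k(67) = [67, 309, 56, 243, 1, 254] for k=0..5.
π_254 has 66 disjoint cycles with lengths [6, 6, 6, 6, 6, 6, 6, 6, 6, 6, 6, 6, 6, 6, 6, 6, 6, 6, 6, 6, 6, 6, 6, 6, 6, 6, 6, 6, 6, 6, 6, 6, 6, 6, 6, 6, 6, 6, 6, 6, 6, 6, 6, 6, 6, 6, 6, 6, 6, 6, 6, 6, 6, 6, 6, 1, 1, 1, 1, 1, 1, 1, 1, 1, 1, 1] on {0,…,340}.
With 66 cycles on 341 points, sign = (−1)^{341−66} = -1.

-1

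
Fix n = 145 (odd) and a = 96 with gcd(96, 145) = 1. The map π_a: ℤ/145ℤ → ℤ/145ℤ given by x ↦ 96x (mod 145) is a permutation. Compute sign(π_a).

+1

Start at x=96: 96 → 81 → 91 → 36 → 121 → 16 → 86 → … (one orbit).
Cycle lengths of π_96 on ℤ/145ℤ: [14, 14, 14, 14, 14, 14, 14, 14, 14, 14, 1, 1, 1, 1, 1]; 15 cycles in total.
145 − 15 = 130 transpositions; sign(π) = (−1)^130 = +1.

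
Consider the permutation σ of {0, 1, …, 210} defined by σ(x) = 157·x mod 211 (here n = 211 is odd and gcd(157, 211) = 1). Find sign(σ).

Start at x=67: 67 → 180 → 197 → 123 → 110 → 179 → 40 → … (one orbit).
Decompose π into cycles: lengths [42, 42, 42, 42, 42, 1] (6 cycles, including the fixed point 0).
211 − 6 = 205 transpositions; sign(π) = (−1)^205 = -1.

-1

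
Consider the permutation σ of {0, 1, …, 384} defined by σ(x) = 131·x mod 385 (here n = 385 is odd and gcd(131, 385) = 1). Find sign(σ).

+1

Orbit of 1 under x↦131x: [1, 131, 221, 76, 331, 241]… (length divides ord_385(131)).
Decompose π into cycles: lengths [6, 6, 6, 6, 6, 6, 6, 6, 6, 6, 6, 6, 6, 6, 6, 6, 6, 6, 6, 6, 6, 6, 6, 6, 6, 6, 6, 6, 6, 6, 6, 6, 6, 6, 6, 6, 6, 6, 6, 6, 6, 6, 6, 6, 6, 6, 6, 6, 6, 6, 6, 6, 6, 6, 6, 2, 2, 2, 2, 2, 2, 2, 2, 2, 2, 2, 2, 2, 2, 2, 2, 2, 2, 2, 2, 2, 2, 2, 2, 2, 1, 1, 1, 1, 1] (85 cycles, including the fixed point 0).
85 cycles on 385: each ℓ→(−1)^(ℓ−1), product (−1)^300 = +1.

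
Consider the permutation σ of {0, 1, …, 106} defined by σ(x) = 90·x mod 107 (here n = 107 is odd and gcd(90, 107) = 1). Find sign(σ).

Start at x=48: 48 → 40 → 69 → 4 → 39 → 86 → 36 → … (one orbit).
3 cycles of lengths [53, 53, 1].
With 3 cycles on 107 points, sign = (−1)^{107−3} = +1.

+1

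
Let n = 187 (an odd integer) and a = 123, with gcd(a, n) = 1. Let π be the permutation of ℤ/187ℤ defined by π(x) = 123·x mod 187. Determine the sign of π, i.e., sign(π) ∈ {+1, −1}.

-1

Orbit of 152 under x↦123x: [152, 183, 69, 72, 67, 13, 103]… (length divides ord_187(123)).
π_123 has 14 disjoint cycles with lengths [20, 20, 20, 20, 20, 20, 20, 20, 10, 4, 4, 4, 4, 1] on {0,…,186}.
sign(π) = (−1)^{n − #cycles} = (−1)^{187−14} = (−1)^173 = -1.
Via Zolotarev, sign(π_{123}) = (123|187) = -1.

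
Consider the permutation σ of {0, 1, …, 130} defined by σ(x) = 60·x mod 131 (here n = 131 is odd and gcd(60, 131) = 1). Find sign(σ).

Trace 1: π^k(1) = [1, 60, 63, 112, 39, 113, 99] for k=0..6.
π_60 has 11 disjoint cycles with lengths [13, 13, 13, 13, 13, 13, 13, 13, 13, 13, 1] on {0,…,130}.
11 cycles on 131: each ℓ→(−1)^(ℓ−1), product (−1)^120 = +1.
Zolotarev: (60|131) = +1, matching the cycle-count sign.

+1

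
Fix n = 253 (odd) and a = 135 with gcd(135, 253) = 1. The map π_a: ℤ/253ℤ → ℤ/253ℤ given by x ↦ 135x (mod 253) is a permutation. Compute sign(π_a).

Start at x=14: 14 → 119 → 126 → 59 → 122 → 25 → 86 → … (one orbit).
Decompose π into cycles: lengths [110, 110, 22, 5, 5, 1] (6 cycles, including the fixed point 0).
253 − 6 = 247 transpositions; sign(π) = (−1)^247 = -1.
The Jacobi symbol (135|253) = -1 (Zolotarev) agrees.

-1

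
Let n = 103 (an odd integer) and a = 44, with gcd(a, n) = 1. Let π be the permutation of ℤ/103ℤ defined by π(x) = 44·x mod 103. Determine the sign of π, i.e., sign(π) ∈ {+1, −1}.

-1

Trace 8: π^k(8) = [8, 43, 38, 24, 26, 11, 72] for k=0..6.
Cycle type of π: 102 + 1; total 2 cycles.
n − c = 103 − 2 = 101; sign = (−1)^101 = -1.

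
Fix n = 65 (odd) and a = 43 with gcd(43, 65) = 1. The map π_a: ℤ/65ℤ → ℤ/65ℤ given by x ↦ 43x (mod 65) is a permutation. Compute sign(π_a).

-1

Start at x=61: 61 → 23 → 14 → 17 → 16 → 38 → 9 → … (one orbit).
Cycle lengths of π_43 on ℤ/65ℤ: [12, 12, 12, 12, 6, 6, 4, 1]; 8 cycles in total.
8 cycles on 65: each ℓ→(−1)^(ℓ−1), product (−1)^57 = -1.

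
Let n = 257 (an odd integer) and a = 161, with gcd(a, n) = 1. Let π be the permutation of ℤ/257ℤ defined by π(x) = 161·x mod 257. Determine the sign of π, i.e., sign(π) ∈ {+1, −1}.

-1

Trace 80: π^k(80) = [80, 30, 204, 205, 109, 73, 188] for k=0..6.
π_161 has 2 disjoint cycles with lengths [256, 1] on {0,…,256}.
n − c = 257 − 2 = 255; sign = (−1)^255 = -1.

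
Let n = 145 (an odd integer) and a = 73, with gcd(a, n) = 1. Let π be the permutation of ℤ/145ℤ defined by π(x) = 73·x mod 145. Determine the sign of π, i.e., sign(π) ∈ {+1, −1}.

Orbit of 73 under x↦73x: [73, 109, 127, 136, 68, 34, 17]… (length divides ord_145(73)).
π_73 has 7 disjoint cycles with lengths [28, 28, 28, 28, 28, 4, 1] on {0,…,144}.
sign(π) = (−1)^{n − #cycles} = (−1)^{145−7} = (−1)^138 = +1.

+1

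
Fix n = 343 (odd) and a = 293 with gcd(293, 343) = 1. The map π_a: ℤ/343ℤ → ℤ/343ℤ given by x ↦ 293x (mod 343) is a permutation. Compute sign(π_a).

-1

Orbit of 295 under x↦293x: [295, 342, 50, 244, 148, 146, 246]… (length divides ord_343(293)).
π_293 has 46 disjoint cycles with lengths [14, 14, 14, 14, 14, 14, 14, 14, 14, 14, 14, 14, 14, 14, 14, 14, 14, 14, 14, 14, 14, 2, 2, 2, 2, 2, 2, 2, 2, 2, 2, 2, 2, 2, 2, 2, 2, 2, 2, 2, 2, 2, 2, 2, 2, 1] on {0,…,342}.
Σ(ℓ_i−1) = 343−46 = 297; sign = (−1)^297 = -1.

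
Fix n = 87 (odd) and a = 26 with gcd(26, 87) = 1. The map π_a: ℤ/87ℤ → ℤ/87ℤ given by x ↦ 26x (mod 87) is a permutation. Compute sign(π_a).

+1

Orbit of 56 under x↦26x: [56, 64, 11, 25, 41, 22, 50]… (length divides ord_87(26)).
Cycle lengths of π_26 on ℤ/87ℤ: [28, 28, 28, 2, 1]; 5 cycles in total.
87 − 5 = 82 transpositions; sign(π) = (−1)^82 = +1.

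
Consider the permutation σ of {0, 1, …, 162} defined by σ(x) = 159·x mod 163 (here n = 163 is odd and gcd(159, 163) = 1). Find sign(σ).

Orbit of 57 under x↦159x: [57, 98, 97, 101, 85, 149, 56]… (length divides ord_163(159)).
2 cycles of lengths [162, 1].
With 2 cycles on 163 points, sign = (−1)^{163−2} = -1.
The Jacobi symbol (159|163) = -1 (Zolotarev) agrees.

-1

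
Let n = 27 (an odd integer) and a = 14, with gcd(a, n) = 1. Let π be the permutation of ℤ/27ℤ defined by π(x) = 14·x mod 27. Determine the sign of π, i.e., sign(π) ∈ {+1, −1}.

Orbit of 8 under x↦14x: [8, 4, 2, 1, 14, 7, 17]… (length divides ord_27(14)).
4 cycles of lengths [18, 6, 2, 1].
With 4 cycles on 27 points, sign = (−1)^{27−4} = -1.
The Jacobi symbol (14|27) = -1 (Zolotarev) agrees.

-1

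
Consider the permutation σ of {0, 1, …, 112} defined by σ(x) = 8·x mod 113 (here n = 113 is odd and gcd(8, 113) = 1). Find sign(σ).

Orbit of 4 under x↦8x: [4, 32, 30, 14, 112, 105, 49]… (length divides ord_113(8)).
Cycle type of π: 28×4 + 1; total 5 cycles.
5 cycles on 113: each ℓ→(−1)^(ℓ−1), product (−1)^108 = +1.

+1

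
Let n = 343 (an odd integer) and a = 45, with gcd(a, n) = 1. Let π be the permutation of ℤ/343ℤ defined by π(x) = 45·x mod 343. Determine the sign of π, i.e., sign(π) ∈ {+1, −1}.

-1

Start at x=211: 211 → 234 → 240 → 167 → 312 → 320 → 337 → … (one orbit).
Cycle type of π: 294 + 42 + 6 + 1; total 4 cycles.
343 − 4 = 339 transpositions; sign(π) = (−1)^339 = -1.
Via Zolotarev, sign(π_{45}) = (45|343) = -1.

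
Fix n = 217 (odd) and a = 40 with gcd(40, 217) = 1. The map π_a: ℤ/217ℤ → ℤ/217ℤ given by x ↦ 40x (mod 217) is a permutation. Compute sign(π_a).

-1

Trace 142: π^k(142) = [142, 38, 1, 40, 81, 202, 51] for k=0..6.
Cycle type of π: 30×6 + 15×2 + 6 + 1; total 10 cycles.
With 10 cycles on 217 points, sign = (−1)^{217−10} = -1.
Via Zolotarev, sign(π_{40}) = (40|217) = -1.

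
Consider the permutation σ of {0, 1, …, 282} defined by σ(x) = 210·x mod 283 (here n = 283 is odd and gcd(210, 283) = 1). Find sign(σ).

-1

Orbit of 21 under x↦210x: [21, 165, 124, 4, 274, 91, 149]… (length divides ord_283(210)).
2 cycles of lengths [282, 1].
With 2 cycles on 283 points, sign = (−1)^{283−2} = -1.
Via Zolotarev, sign(π_{210}) = (210|283) = -1.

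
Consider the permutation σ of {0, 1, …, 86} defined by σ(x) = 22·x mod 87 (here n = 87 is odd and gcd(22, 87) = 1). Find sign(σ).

Trace 28: π^k(28) = [28, 7, 67, 82, 64, 16, 4] for k=0..6.
Cycle lengths of π_22 on ℤ/87ℤ: [14, 14, 14, 14, 14, 14, 1, 1, 1]; 9 cycles in total.
sign(π) = (−1)^{n − #cycles} = (−1)^{87−9} = (−1)^78 = +1.

+1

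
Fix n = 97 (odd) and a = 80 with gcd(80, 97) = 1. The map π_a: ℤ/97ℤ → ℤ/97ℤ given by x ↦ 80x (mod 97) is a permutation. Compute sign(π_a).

-1

Trace 68: π^k(68) = [68, 8, 58, 81, 78, 32, 38] for k=0..6.
π_80 has 2 disjoint cycles with lengths [96, 1] on {0,…,96}.
97 − 2 = 95 transpositions; sign(π) = (−1)^95 = -1.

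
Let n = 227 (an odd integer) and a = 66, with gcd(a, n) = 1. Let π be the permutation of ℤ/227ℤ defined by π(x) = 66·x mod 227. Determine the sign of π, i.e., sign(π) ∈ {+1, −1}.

Start at x=139: 139 → 94 → 75 → 183 → 47 → 151 → 205 → … (one orbit).
π_66 has 2 disjoint cycles with lengths [226, 1] on {0,…,226}.
227 − 2 = 225 transpositions; sign(π) = (−1)^225 = -1.
Zolotarev: (66|227) = -1, matching the cycle-count sign.

-1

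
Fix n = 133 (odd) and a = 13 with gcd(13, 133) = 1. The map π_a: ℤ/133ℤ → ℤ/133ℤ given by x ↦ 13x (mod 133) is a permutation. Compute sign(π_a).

+1

Trace 43: π^k(43) = [43, 27, 85, 41, 1, 13, 36] for k=0..6.
Cycle lengths of π_13 on ℤ/133ℤ: [18, 18, 18, 18, 18, 18, 18, 2, 2, 2, 1]; 11 cycles in total.
11 cycles on 133: each ℓ→(−1)^(ℓ−1), product (−1)^122 = +1.
Check: (13/133) = +1 by Zolotarev.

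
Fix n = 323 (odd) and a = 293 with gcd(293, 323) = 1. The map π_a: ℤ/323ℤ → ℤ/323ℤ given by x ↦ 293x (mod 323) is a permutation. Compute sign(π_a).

-1

Start at x=305: 305 → 217 → 273 → 208 → 220 → 183 → 1 → … (one orbit).
32 cycles of lengths [12, 12, 12, 12, 12, 12, 12, 12, 12, 12, 12, 12, 12, 12, 12, 12, 12, 12, 12, 12, 12, 12, 12, 12, 6, 6, 6, 4, 4, 4, 4, 1].
With 32 cycles on 323 points, sign = (−1)^{323−32} = -1.
The Jacobi symbol (293|323) = -1 (Zolotarev) agrees.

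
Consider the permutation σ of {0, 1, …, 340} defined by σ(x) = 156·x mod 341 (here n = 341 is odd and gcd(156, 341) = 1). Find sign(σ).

-1

Start at x=1: 1 → 156 → 125 → 63 → 280 → 32 → 218 → … (one orbit).
The orbit structure of x ↦ 156x mod 341: 62 orbits of sizes [10, 10, 10, 10, 10, 10, 10, 10, 10, 10, 10, 10, 10, 10, 10, 10, 10, 10, 10, 10, 10, 10, 10, 10, 10, 10, 10, 10, 10, 10, 10, 1, 1, 1, 1, 1, 1, 1, 1, 1, 1, 1, 1, 1, 1, 1, 1, 1, 1, 1, 1, 1, 1, 1, 1, 1, 1, 1, 1, 1, 1, 1].
341 − 62 = 279 transpositions; sign(π) = (−1)^279 = -1.
Check: (156/341) = -1 by Zolotarev.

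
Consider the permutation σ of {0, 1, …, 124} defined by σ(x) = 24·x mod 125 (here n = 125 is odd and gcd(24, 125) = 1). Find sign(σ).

+1

Orbit of 49 under x↦24x: [49, 51, 99, 1, 24, 76, 74]… (length divides ord_125(24)).
Decompose π into cycles: lengths [10, 10, 10, 10, 10, 10, 10, 10, 10, 10, 2, 2, 2, 2, 2, 2, 2, 2, 2, 2, 2, 2, 1] (23 cycles, including the fixed point 0).
Σ(ℓ_i−1) = 125−23 = 102; sign = (−1)^102 = +1.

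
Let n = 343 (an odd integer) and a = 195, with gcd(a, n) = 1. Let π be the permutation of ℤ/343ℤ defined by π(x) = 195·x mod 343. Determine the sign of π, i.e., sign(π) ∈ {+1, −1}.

Orbit of 197 under x↦195x: [197, 342, 148, 48, 99, 97, 50]… (length divides ord_343(195)).
The orbit structure of x ↦ 195x mod 343: 46 orbits of sizes [14, 14, 14, 14, 14, 14, 14, 14, 14, 14, 14, 14, 14, 14, 14, 14, 14, 14, 14, 14, 14, 2, 2, 2, 2, 2, 2, 2, 2, 2, 2, 2, 2, 2, 2, 2, 2, 2, 2, 2, 2, 2, 2, 2, 2, 1].
Σ(ℓ_i−1) = 343−46 = 297; sign = (−1)^297 = -1.
Zolotarev: (195|343) = -1, matching the cycle-count sign.

-1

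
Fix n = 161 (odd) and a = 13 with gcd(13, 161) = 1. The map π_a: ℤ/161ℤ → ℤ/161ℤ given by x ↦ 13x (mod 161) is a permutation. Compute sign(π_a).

-1

Orbit of 64 under x↦13x: [64, 27, 29, 55, 71, 118, 85]… (length divides ord_161(13)).
π_13 has 12 disjoint cycles with lengths [22, 22, 22, 22, 22, 22, 11, 11, 2, 2, 2, 1] on {0,…,160}.
Σ(ℓ_i−1) = 161−12 = 149; sign = (−1)^149 = -1.
Zolotarev: (13|161) = -1, matching the cycle-count sign.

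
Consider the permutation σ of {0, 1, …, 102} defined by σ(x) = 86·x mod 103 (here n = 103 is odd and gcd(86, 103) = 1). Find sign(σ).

Orbit of 79 under x↦86x: [79, 99, 68, 80, 82, 48, 8]… (length divides ord_103(86)).
π_86 has 2 disjoint cycles with lengths [102, 1] on {0,…,102}.
sign(π) = (−1)^{n − #cycles} = (−1)^{103−2} = (−1)^101 = -1.

-1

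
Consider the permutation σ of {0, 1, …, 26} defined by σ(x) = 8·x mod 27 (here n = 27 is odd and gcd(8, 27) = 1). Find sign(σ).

-1

Orbit of 10 under x↦8x: [10, 26, 19, 17, 1, 8]… (length divides ord_27(8)).
Cycle type of π: 6×3 + 2×4 + 1; total 8 cycles.
n − c = 27 − 8 = 19; sign = (−1)^19 = -1.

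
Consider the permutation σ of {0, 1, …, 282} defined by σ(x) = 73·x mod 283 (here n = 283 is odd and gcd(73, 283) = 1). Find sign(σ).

+1

Orbit of 111 under x↦73x: [111, 179, 49, 181, 195, 85, 262]… (length divides ord_283(73)).
Cycle type of π: 141×2 + 1; total 3 cycles.
Σ(ℓ_i−1) = 283−3 = 280; sign = (−1)^280 = +1.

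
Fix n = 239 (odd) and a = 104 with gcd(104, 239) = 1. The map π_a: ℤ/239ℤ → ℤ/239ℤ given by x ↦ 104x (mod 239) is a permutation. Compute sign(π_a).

-1

Trace 44: π^k(44) = [44, 35, 55, 223, 9, 219, 71] for k=0..6.
2 cycles of lengths [238, 1].
With 2 cycles on 239 points, sign = (−1)^{239−2} = -1.
Zolotarev: (104|239) = -1, matching the cycle-count sign.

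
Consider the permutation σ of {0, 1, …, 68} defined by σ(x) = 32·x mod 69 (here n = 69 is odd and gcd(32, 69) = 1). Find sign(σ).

-1

Trace 62: π^k(62) = [62, 52, 8, 49, 50, 13, 2] for k=0..6.
Cycle type of π: 22×2 + 11×2 + 2 + 1; total 6 cycles.
6 cycles on 69: each ℓ→(−1)^(ℓ−1), product (−1)^63 = -1.
The Jacobi symbol (32|69) = -1 (Zolotarev) agrees.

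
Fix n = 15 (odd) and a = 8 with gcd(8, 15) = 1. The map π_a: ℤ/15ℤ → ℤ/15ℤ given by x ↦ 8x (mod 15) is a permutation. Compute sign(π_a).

+1

Trace 8: π^k(8) = [8, 4, 2, 1] for k=0..3.
Decompose π into cycles: lengths [4, 4, 4, 2, 1] (5 cycles, including the fixed point 0).
sign(π) = (−1)^{n − #cycles} = (−1)^{15−5} = (−1)^10 = +1.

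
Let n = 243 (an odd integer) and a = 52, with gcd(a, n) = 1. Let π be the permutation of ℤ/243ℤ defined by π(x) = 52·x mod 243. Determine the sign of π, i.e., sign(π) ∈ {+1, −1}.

+1

Trace 232: π^k(232) = [232, 157, 145, 7, 121, 217, 106] for k=0..6.
The orbit structure of x ↦ 52x mod 243: 11 orbits of sizes [81, 81, 27, 27, 9, 9, 3, 3, 1, 1, 1].
With 11 cycles on 243 points, sign = (−1)^{243−11} = +1.
The Jacobi symbol (52|243) = +1 (Zolotarev) agrees.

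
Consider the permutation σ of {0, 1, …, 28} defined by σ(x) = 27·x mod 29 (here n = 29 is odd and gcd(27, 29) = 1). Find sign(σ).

-1

Orbit of 14 under x↦27x: [14, 1, 27, 4, 21, 16, 26]… (length divides ord_29(27)).
π_27 has 2 disjoint cycles with lengths [28, 1] on {0,…,28}.
sign(π) = (−1)^{n − #cycles} = (−1)^{29−2} = (−1)^27 = -1.
The Jacobi symbol (27|29) = -1 (Zolotarev) agrees.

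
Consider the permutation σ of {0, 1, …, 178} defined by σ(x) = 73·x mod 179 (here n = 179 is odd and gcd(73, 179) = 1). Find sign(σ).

Start at x=161: 161 → 118 → 22 → 174 → 172 → 26 → 108 → … (one orbit).
Cycle lengths of π_73 on ℤ/179ℤ: [178, 1]; 2 cycles in total.
With 2 cycles on 179 points, sign = (−1)^{179−2} = -1.
Check: (73/179) = -1 by Zolotarev.

-1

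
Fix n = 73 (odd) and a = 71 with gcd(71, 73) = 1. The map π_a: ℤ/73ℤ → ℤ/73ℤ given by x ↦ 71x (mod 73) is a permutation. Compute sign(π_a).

+1

Trace 8: π^k(8) = [8, 57, 32, 9, 55, 36, 1] for k=0..6.
Cycle type of π: 18×4 + 1; total 5 cycles.
Σ(ℓ_i−1) = 73−5 = 68; sign = (−1)^68 = +1.
(71|73)_J = +1 (Zolotarev's lemma cross-check).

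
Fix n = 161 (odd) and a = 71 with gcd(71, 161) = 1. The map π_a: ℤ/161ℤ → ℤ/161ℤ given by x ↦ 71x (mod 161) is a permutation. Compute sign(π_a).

+1

Trace 50: π^k(50) = [50, 8, 85, 78, 64, 36, 141] for k=0..6.
π_71 has 21 disjoint cycles with lengths [11, 11, 11, 11, 11, 11, 11, 11, 11, 11, 11, 11, 11, 11, 1, 1, 1, 1, 1, 1, 1] on {0,…,160}.
Σ(ℓ_i−1) = 161−21 = 140; sign = (−1)^140 = +1.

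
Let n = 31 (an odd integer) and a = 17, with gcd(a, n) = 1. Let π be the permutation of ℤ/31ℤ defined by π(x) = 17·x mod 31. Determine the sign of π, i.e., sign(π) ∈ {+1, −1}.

Trace 2: π^k(2) = [2, 3, 20, 30, 14, 21, 16] for k=0..6.
Cycle lengths of π_17 on ℤ/31ℤ: [30, 1]; 2 cycles in total.
31 − 2 = 29 transpositions; sign(π) = (−1)^29 = -1.
The Jacobi symbol (17|31) = -1 (Zolotarev) agrees.

-1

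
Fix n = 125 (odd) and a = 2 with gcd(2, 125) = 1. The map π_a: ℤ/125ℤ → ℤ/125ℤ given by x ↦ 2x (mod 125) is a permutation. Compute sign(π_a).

-1

Trace 59: π^k(59) = [59, 118, 111, 97, 69, 13, 26] for k=0..6.
Cycle lengths of π_2 on ℤ/125ℤ: [100, 20, 4, 1]; 4 cycles in total.
sign(π) = (−1)^{n − #cycles} = (−1)^{125−4} = (−1)^121 = -1.
Check: (2/125) = -1 by Zolotarev.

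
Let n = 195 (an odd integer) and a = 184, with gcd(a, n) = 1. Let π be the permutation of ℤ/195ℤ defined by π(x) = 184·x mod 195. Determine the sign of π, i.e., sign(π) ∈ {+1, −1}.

-1

Orbit of 19 under x↦184x: [19, 181, 154, 61, 109, 166, 124]… (length divides ord_195(184)).
The orbit structure of x ↦ 184x mod 195: 24 orbits of sizes [12, 12, 12, 12, 12, 12, 12, 12, 12, 12, 12, 12, 12, 12, 12, 2, 2, 2, 2, 2, 2, 1, 1, 1].
24 cycles on 195: each ℓ→(−1)^(ℓ−1), product (−1)^171 = -1.
The Jacobi symbol (184|195) = -1 (Zolotarev) agrees.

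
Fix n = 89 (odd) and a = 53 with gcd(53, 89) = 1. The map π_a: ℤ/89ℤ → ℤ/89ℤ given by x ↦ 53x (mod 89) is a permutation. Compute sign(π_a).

Start at x=17: 17 → 11 → 49 → 16 → 47 → 88 → 36 → … (one orbit).
Cycle lengths of π_53 on ℤ/89ℤ: [44, 44, 1]; 3 cycles in total.
3 cycles on 89: each ℓ→(−1)^(ℓ−1), product (−1)^86 = +1.
Via Zolotarev, sign(π_{53}) = (53|89) = +1.

+1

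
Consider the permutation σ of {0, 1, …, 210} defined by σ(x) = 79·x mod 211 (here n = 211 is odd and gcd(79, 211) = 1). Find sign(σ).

+1

Start at x=193: 193 → 55 → 125 → 169 → 58 → 151 → 113 → … (one orbit).
The orbit structure of x ↦ 79x mod 211: 7 orbits of sizes [35, 35, 35, 35, 35, 35, 1].
sign(π) = (−1)^{n − #cycles} = (−1)^{211−7} = (−1)^204 = +1.
Via Zolotarev, sign(π_{79}) = (79|211) = +1.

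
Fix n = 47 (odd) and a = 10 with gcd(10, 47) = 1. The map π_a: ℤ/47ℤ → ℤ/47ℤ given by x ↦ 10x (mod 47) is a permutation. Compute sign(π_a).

-1

Trace 22: π^k(22) = [22, 32, 38, 4, 40, 24, 5] for k=0..6.
2 cycles of lengths [46, 1].
With 2 cycles on 47 points, sign = (−1)^{47−2} = -1.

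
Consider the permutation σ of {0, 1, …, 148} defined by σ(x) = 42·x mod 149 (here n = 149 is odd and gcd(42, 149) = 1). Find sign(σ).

Orbit of 86 under x↦42x: [86, 36, 22, 30, 68, 25, 7]… (length divides ord_149(42)).
3 cycles of lengths [74, 74, 1].
n − c = 149 − 3 = 146; sign = (−1)^146 = +1.

+1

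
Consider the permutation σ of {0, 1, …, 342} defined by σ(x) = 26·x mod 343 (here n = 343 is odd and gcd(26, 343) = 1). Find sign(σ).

-1

Start at x=239: 239 → 40 → 11 → 286 → 233 → 227 → 71 → … (one orbit).
Cycle type of π: 294 + 42 + 6 + 1; total 4 cycles.
With 4 cycles on 343 points, sign = (−1)^{343−4} = -1.
(26|343)_J = -1 (Zolotarev's lemma cross-check).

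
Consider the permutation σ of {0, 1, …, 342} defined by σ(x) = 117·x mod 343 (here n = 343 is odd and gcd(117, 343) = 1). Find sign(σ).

Trace 67: π^k(67) = [67, 293, 324, 178, 246, 313, 263] for k=0..6.
16 cycles of lengths [42, 42, 42, 42, 42, 42, 42, 6, 6, 6, 6, 6, 6, 6, 6, 1].
sign(π) = (−1)^{n − #cycles} = (−1)^{343−16} = (−1)^327 = -1.
Zolotarev: (117|343) = -1, matching the cycle-count sign.

-1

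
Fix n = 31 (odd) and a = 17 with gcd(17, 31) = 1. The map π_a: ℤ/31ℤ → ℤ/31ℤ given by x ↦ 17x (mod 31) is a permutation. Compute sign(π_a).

-1

Start at x=15: 15 → 7 → 26 → 8 → 12 → 18 → 27 → … (one orbit).
Cycle lengths of π_17 on ℤ/31ℤ: [30, 1]; 2 cycles in total.
31 − 2 = 29 transpositions; sign(π) = (−1)^29 = -1.
Zolotarev: (17|31) = -1, matching the cycle-count sign.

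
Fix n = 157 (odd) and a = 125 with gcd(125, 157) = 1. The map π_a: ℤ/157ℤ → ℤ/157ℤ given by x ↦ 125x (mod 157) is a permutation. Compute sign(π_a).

Start at x=78: 78 → 16 → 116 → 56 → 92 → 39 → 8 → … (one orbit).
The orbit structure of x ↦ 125x mod 157: 4 orbits of sizes [52, 52, 52, 1].
157 − 4 = 153 transpositions; sign(π) = (−1)^153 = -1.

-1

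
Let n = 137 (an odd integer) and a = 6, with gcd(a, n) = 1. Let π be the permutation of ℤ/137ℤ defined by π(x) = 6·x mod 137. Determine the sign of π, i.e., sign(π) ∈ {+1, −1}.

Orbit of 110 under x↦6x: [110, 112, 124, 59, 80, 69, 3]… (length divides ord_137(6)).
Cycle type of π: 136 + 1; total 2 cycles.
sign(π) = (−1)^{n − #cycles} = (−1)^{137−2} = (−1)^135 = -1.

-1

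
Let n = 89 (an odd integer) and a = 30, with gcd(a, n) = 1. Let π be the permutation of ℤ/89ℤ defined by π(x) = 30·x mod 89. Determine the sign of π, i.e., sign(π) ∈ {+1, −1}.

Trace 15: π^k(15) = [15, 5, 61, 50, 76, 55, 48] for k=0..6.
Cycle type of π: 88 + 1; total 2 cycles.
n − c = 89 − 2 = 87; sign = (−1)^87 = -1.
Zolotarev: (30|89) = -1, matching the cycle-count sign.

-1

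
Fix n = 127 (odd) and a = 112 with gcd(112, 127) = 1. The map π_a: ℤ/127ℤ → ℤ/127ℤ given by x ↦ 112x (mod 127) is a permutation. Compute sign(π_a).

Trace 29: π^k(29) = [29, 73, 48, 42, 5, 52, 109] for k=0..6.
2 cycles of lengths [126, 1].
sign(π) = (−1)^{n − #cycles} = (−1)^{127−2} = (−1)^125 = -1.
Via Zolotarev, sign(π_{112}) = (112|127) = -1.

-1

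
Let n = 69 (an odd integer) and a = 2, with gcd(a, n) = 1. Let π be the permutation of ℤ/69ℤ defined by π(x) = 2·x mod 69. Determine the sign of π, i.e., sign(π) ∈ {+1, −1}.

-1

Trace 64: π^k(64) = [64, 59, 49, 29, 58, 47, 25] for k=0..6.
π_2 has 6 disjoint cycles with lengths [22, 22, 11, 11, 2, 1] on {0,…,68}.
n − c = 69 − 6 = 63; sign = (−1)^63 = -1.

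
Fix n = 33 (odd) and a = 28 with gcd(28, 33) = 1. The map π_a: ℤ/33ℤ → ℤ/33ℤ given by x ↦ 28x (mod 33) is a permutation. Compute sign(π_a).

-1

Start at x=1: 1 → 28 → 25 → 7 → 31 → 10 → 16 → … (one orbit).
6 cycles of lengths [10, 10, 10, 1, 1, 1].
n − c = 33 − 6 = 27; sign = (−1)^27 = -1.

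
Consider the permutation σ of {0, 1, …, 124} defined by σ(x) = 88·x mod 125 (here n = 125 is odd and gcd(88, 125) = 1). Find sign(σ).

Orbit of 64 under x↦88x: [64, 7, 116, 83, 54, 2, 51]… (length divides ord_125(88)).
4 cycles of lengths [100, 20, 4, 1].
With 4 cycles on 125 points, sign = (−1)^{125−4} = -1.
(88|125)_J = -1 (Zolotarev's lemma cross-check).

-1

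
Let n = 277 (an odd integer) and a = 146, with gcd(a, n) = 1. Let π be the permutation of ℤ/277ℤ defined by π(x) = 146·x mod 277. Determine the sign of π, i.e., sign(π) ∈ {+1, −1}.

+1

Start at x=264: 264 → 41 → 169 → 21 → 19 → 4 → 30 → … (one orbit).
Decompose π into cycles: lengths [46, 46, 46, 46, 46, 46, 1] (7 cycles, including the fixed point 0).
With 7 cycles on 277 points, sign = (−1)^{277−7} = +1.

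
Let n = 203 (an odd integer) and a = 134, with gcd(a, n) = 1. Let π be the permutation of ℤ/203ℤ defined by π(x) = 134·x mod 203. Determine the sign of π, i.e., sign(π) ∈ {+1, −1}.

Start at x=36: 36 → 155 → 64 → 50 → 1 → 134 → 92 → … (one orbit).
The orbit structure of x ↦ 134x mod 203: 14 orbits of sizes [28, 28, 28, 28, 28, 28, 28, 1, 1, 1, 1, 1, 1, 1].
sign(π) = (−1)^{n − #cycles} = (−1)^{203−14} = (−1)^189 = -1.
(134|203)_J = -1 (Zolotarev's lemma cross-check).

-1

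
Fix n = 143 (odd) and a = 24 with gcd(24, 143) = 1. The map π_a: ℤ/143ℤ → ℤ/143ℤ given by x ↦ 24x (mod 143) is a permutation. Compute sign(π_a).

+1

Orbit of 36 under x↦24x: [36, 6, 1, 24, 4, 96, 16]… (length divides ord_143(24)).
Cycle lengths of π_24 on ℤ/143ℤ: [60, 60, 12, 10, 1]; 5 cycles in total.
143 − 5 = 138 transpositions; sign(π) = (−1)^138 = +1.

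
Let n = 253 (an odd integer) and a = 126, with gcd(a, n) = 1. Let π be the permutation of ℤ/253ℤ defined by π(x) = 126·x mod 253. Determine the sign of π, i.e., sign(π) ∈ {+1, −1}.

Trace 130: π^k(130) = [130, 188, 159, 47, 103, 75, 89] for k=0..6.
Cycle type of π: 110×2 + 22 + 5×2 + 1; total 6 cycles.
253 − 6 = 247 transpositions; sign(π) = (−1)^247 = -1.

-1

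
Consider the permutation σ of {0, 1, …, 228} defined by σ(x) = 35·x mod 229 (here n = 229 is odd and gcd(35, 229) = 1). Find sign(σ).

Orbit of 14 under x↦35x: [14, 32, 204, 41, 61, 74, 71]… (length divides ord_229(35)).
Decompose π into cycles: lengths [228, 1] (2 cycles, including the fixed point 0).
Σ(ℓ_i−1) = 229−2 = 227; sign = (−1)^227 = -1.

-1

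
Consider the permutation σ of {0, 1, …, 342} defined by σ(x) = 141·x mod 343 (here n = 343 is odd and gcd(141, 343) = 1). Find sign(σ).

Start at x=1: 1 → 141 → 330 → 225 → 169 → 162 → 204 → … (one orbit).
The orbit structure of x ↦ 141x mod 343: 19 orbits of sizes [49, 49, 49, 49, 49, 49, 7, 7, 7, 7, 7, 7, 1, 1, 1, 1, 1, 1, 1].
n − c = 343 − 19 = 324; sign = (−1)^324 = +1.

+1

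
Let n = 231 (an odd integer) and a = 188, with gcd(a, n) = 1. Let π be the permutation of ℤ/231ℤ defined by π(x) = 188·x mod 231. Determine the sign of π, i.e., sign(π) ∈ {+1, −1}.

+1

Start at x=188: 188 → 1 → 188 (one orbit).
Cycle lengths of π_188 on ℤ/231ℤ: [2, 2, 2, 2, 2, 2, 2, 2, 2, 2, 2, 2, 2, 2, 2, 2, 2, 2, 2, 2, 2, 2, 2, 2, 2, 2, 2, 2, 2, 2, 2, 2, 2, 2, 2, 2, 2, 2, 2, 2, 2, 2, 2, 2, 2, 2, 2, 2, 2, 2, 2, 2, 2, 2, 2, 2, 2, 2, 2, 2, 2, 2, 2, 2, 2, 2, 2, 2, 2, 2, 2, 2, 2, 2, 2, 2, 2, 2, 2, 2, 2, 2, 2, 2, 2, 2, 2, 2, 2, 2, 2, 2, 2, 2, 2, 2, 2, 2, 2, 2, 2, 2, 2, 2, 2, 2, 2, 2, 2, 2, 1, 1, 1, 1, 1, 1, 1, 1, 1, 1, 1]; 121 cycles in total.
Σ(ℓ_i−1) = 231−121 = 110; sign = (−1)^110 = +1.
Via Zolotarev, sign(π_{188}) = (188|231) = +1.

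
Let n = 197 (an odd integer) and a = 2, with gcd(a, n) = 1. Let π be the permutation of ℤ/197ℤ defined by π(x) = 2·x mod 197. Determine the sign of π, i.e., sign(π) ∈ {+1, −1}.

-1

Start at x=141: 141 → 85 → 170 → 143 → 89 → 178 → 159 → … (one orbit).
π_2 has 2 disjoint cycles with lengths [196, 1] on {0,…,196}.
With 2 cycles on 197 points, sign = (−1)^{197−2} = -1.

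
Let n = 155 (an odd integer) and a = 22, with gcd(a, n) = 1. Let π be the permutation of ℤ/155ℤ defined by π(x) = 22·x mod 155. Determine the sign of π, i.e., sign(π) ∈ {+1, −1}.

+1

Trace 92: π^k(92) = [92, 9, 43, 16, 42, 149, 23] for k=0..6.
5 cycles of lengths [60, 60, 30, 4, 1].
Σ(ℓ_i−1) = 155−5 = 150; sign = (−1)^150 = +1.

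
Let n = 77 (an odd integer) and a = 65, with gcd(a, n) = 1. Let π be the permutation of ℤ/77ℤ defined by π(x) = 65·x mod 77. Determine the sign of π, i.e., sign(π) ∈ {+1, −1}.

-1

Trace 23: π^k(23) = [23, 32, 1, 65, 67, 43] for k=0..5.
18 cycles of lengths [6, 6, 6, 6, 6, 6, 6, 6, 6, 6, 3, 3, 2, 2, 2, 2, 2, 1].
18 cycles on 77: each ℓ→(−1)^(ℓ−1), product (−1)^59 = -1.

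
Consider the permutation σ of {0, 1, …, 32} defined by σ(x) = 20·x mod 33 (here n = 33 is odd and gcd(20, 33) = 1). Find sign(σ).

Trace 26: π^k(26) = [26, 25, 5, 1, 20, 4, 14] for k=0..6.
Decompose π into cycles: lengths [10, 10, 5, 5, 2, 1] (6 cycles, including the fixed point 0).
With 6 cycles on 33 points, sign = (−1)^{33−6} = -1.

-1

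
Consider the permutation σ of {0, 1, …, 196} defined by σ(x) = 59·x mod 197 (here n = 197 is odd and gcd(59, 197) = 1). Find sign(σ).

Start at x=156: 156 → 142 → 104 → 29 → 135 → 85 → 90 → … (one orbit).
Cycle lengths of π_59 on ℤ/197ℤ: [49, 49, 49, 49, 1]; 5 cycles in total.
197 − 5 = 192 transpositions; sign(π) = (−1)^192 = +1.
(59|197)_J = +1 (Zolotarev's lemma cross-check).

+1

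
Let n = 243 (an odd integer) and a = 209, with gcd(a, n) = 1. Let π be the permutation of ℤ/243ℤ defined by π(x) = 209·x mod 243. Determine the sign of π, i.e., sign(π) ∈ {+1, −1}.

-1

Start at x=218: 218 → 121 → 17 → 151 → 212 → 82 → 128 → … (one orbit).
6 cycles of lengths [162, 54, 18, 6, 2, 1].
Σ(ℓ_i−1) = 243−6 = 237; sign = (−1)^237 = -1.
(209|243)_J = -1 (Zolotarev's lemma cross-check).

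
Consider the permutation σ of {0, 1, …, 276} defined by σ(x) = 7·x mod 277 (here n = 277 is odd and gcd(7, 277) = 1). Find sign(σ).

Trace 83: π^k(83) = [83, 27, 189, 215, 120, 9, 63] for k=0..6.
Cycle lengths of π_7 on ℤ/277ℤ: [138, 138, 1]; 3 cycles in total.
Σ(ℓ_i−1) = 277−3 = 274; sign = (−1)^274 = +1.

+1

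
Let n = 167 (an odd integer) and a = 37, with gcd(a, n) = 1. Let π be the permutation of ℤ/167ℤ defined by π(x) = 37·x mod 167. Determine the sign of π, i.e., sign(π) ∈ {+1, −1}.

Trace 23: π^k(23) = [23, 16, 91, 27, 164, 56, 68] for k=0..6.
Cycle type of π: 166 + 1; total 2 cycles.
sign(π) = (−1)^{n − #cycles} = (−1)^{167−2} = (−1)^165 = -1.

-1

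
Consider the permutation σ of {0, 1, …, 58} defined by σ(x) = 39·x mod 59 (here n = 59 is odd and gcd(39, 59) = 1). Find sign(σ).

Trace 45: π^k(45) = [45, 44, 5, 18, 53, 2, 19] for k=0..6.
2 cycles of lengths [58, 1].
n − c = 59 − 2 = 57; sign = (−1)^57 = -1.
Zolotarev: (39|59) = -1, matching the cycle-count sign.

-1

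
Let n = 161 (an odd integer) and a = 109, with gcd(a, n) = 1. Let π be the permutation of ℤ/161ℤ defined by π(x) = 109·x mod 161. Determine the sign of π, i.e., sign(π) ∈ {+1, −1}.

-1

Start at x=130: 130 → 2 → 57 → 95 → 51 → 85 → 88 → … (one orbit).
Cycle lengths of π_109 on ℤ/161ℤ: [66, 66, 22, 3, 3, 1]; 6 cycles in total.
n − c = 161 − 6 = 155; sign = (−1)^155 = -1.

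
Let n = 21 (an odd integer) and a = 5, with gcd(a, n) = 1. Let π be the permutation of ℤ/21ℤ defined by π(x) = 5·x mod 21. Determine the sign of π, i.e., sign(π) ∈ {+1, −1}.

+1

Start at x=20: 20 → 16 → 17 → 1 → 5 → 4 → 20 (one orbit).
Decompose π into cycles: lengths [6, 6, 6, 2, 1] (5 cycles, including the fixed point 0).
Σ(ℓ_i−1) = 21−5 = 16; sign = (−1)^16 = +1.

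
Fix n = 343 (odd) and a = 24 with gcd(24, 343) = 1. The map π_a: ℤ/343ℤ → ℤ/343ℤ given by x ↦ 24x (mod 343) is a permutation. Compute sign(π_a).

-1

Trace 341: π^k(341) = [341, 295, 220, 135, 153, 242, 320] for k=0..6.
Decompose π into cycles: lengths [294, 42, 6, 1] (4 cycles, including the fixed point 0).
With 4 cycles on 343 points, sign = (−1)^{343−4} = -1.
Via Zolotarev, sign(π_{24}) = (24|343) = -1.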